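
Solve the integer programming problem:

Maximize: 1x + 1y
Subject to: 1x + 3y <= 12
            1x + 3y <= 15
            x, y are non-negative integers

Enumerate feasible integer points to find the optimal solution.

Constraint 1: 1x + 3y <= 12
Constraint 2: 1x + 3y <= 15
Feasible x range (need y >= 0): 0 <= x <= min(12/1, 15/1) => x in {0, ..., 12}.
Enumerate feasible integer points row by row (the coefficient of y is 1 > 0, so for each x the largest feasible y gives the best value):
  x = 0: y <= min((12 - 1*0)/3, (15 - 1*0)/3) => y in {0, ..., 4}; best 1*0 + 1*4 = 4
  x = 1: y <= min((12 - 1*1)/3, (15 - 1*1)/3) => y in {0, ..., 3}; best 1*1 + 1*3 = 4
  x = 2: y <= min((12 - 1*2)/3, (15 - 1*2)/3) => y in {0, ..., 3}; best 1*2 + 1*3 = 5
  x = 3: y <= min((12 - 1*3)/3, (15 - 1*3)/3) => y in {0, ..., 3}; best 1*3 + 1*3 = 6
  x = 4: y <= min((12 - 1*4)/3, (15 - 1*4)/3) => y in {0, ..., 2}; best 1*4 + 1*2 = 6
  x = 5: y <= min((12 - 1*5)/3, (15 - 1*5)/3) => y in {0, ..., 2}; best 1*5 + 1*2 = 7
  x = 6: y <= min((12 - 1*6)/3, (15 - 1*6)/3) => y in {0, ..., 2}; best 1*6 + 1*2 = 8
  x = 7: y <= min((12 - 1*7)/3, (15 - 1*7)/3) => y in {0, ..., 1}; best 1*7 + 1*1 = 8
  x = 8: y <= min((12 - 1*8)/3, (15 - 1*8)/3) => y in {0, ..., 1}; best 1*8 + 1*1 = 9
  x = 9: y <= min((12 - 1*9)/3, (15 - 1*9)/3) => y in {0, ..., 1}; best 1*9 + 1*1 = 10
  x = 10: y <= min((12 - 1*10)/3, (15 - 1*10)/3) => y in {0}; best 1*10 + 1*0 = 10
  x = 11: y <= min((12 - 1*11)/3, (15 - 1*11)/3) => y in {0}; best 1*11 + 1*0 = 11
  x = 12: y <= min((12 - 1*12)/3, (15 - 1*12)/3) => y in {0}; best 1*12 + 1*0 = 12
The maximum 1x + 1y = 12 is achieved at x = 12, y = 0.
Check: 1*12 + 3*0 = 12 <= 12 and 1*12 + 3*0 = 12 <= 15.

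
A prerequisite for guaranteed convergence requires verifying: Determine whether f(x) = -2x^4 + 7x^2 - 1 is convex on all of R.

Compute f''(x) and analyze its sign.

f(x) = -2x^4 + 7x^2 - 1
f'(x) = -8x^3 + 14x
f''(x) = -24x^2 + 14
f''(x) = -24x^2 + 14 -> -inf as |x| -> inf
Therefore, f is not globally convex on R.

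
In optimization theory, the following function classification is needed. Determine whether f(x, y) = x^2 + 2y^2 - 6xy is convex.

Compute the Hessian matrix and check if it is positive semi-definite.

f(x,y) = x^2 + 2y^2 - 6xy
Hessian H = [[2, -6], [-6, 4]]
trace(H) = 6, det(H) = -28
Eigenvalues: (6 +/- sqrt(148)) / 2 = 9.083, -3.083
Since not both eigenvalues positive, f is neither convex nor concave.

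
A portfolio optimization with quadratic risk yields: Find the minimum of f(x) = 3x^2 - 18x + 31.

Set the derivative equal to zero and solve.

f(x) = 3x^2 - 18x + 31
f'(x) = 6x + (-18) = 0
x = 18/6 = 3
f(3) = 4
Since f''(x) = 6 > 0, this is a minimum.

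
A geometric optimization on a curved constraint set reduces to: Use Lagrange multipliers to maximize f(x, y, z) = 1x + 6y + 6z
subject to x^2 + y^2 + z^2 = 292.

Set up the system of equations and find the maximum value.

Lagrange conditions: 1 = 2*lambda*x, 6 = 2*lambda*y, 6 = 2*lambda*z
So x:1 = y:6 = z:6, i.e. x = 1t, y = 6t, z = 6t
Constraint: t^2*(1^2 + 6^2 + 6^2) = 292
  t^2 * 73 = 292  =>  t = sqrt(4)
Maximum = 1*1t + 6*6t + 6*6t = 73*sqrt(4) = 146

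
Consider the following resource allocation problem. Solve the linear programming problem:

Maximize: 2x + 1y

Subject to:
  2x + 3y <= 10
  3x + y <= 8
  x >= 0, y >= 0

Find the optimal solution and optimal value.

Feasible vertices: (0, 0), (0, 10/3), (2, 2), (8/3, 0)
Objective 2x + 1y at each:
  (0, 0): 0
  (0, 10/3): 10/3
  (2, 2): 6
  (8/3, 0): 16/3
Maximum is 6 at (2, 2).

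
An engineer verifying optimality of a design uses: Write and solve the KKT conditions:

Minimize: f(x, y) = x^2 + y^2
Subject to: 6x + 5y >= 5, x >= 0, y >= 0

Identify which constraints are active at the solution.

KKT conditions for min x^2 + y^2 s.t. 6x + 5y >= 5, x >= 0, y >= 0:
Stationarity: 2x = mu*6 + mu_x, 2y = mu*5 + mu_y, with mu, mu_x, mu_y >= 0
Complementary slackness: mu*(6x + 5y - 5) = 0, mu_x*x = 0, mu_y*y = 0
(0, 0) is infeasible (6*0 + 5*0 < 5), so if mu = 0 stationarity would force x = mu_x/2 >= 0, y = mu_y/2 >= 0 with mu_x*x = mu_y*y = 0, i.e. x = y = 0: contradiction. Hence mu > 0 and 6x + 5y = 5 is active.
Try x > 0, y > 0 (so mu_x = mu_y = 0): x = 6*mu/2, y = 5*mu/2
Substitute: 6*(6*mu/2) + 5*(5*mu/2) = 5
  mu*61/2 = 5 => mu = 10/61
x* = 30/61 > 0, y* = 25/61 > 0, consistent with mu_x = mu_y = 0.
f is convex and the constraints are linear, so this KKT point is the global minimum.
f* = 25/61
Active constraints: 6x + 5y >= 5 (holds with equality, mu = 10/61 > 0); x >= 0 and y >= 0 are inactive (mu_x = mu_y = 0).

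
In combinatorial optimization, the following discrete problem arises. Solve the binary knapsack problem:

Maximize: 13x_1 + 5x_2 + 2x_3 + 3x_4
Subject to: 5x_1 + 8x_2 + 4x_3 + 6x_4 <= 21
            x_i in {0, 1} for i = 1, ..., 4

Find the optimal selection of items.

Items: item 1 (v=13, w=5), item 2 (v=5, w=8), item 3 (v=2, w=4), item 4 (v=3, w=6)
Capacity: 21
Checking all 16 subsets (w = total weight, v = total value):
  {}: w = 0, v = 0
  {1}: w = 5, v = 13
  {2}: w = 8, v = 5
  {3}: w = 4, v = 2
  {4}: w = 6, v = 3
  {1, 2}: w = 13, v = 18
  {1, 3}: w = 9, v = 15
  {1, 4}: w = 11, v = 16
  {2, 3}: w = 12, v = 7
  {2, 4}: w = 14, v = 8
  {3, 4}: w = 10, v = 5
  {1, 2, 3}: w = 17, v = 20
  {1, 2, 4}: w = 19, v = 21
  {1, 3, 4}: w = 15, v = 18
  {2, 3, 4}: w = 18, v = 10
  {1, 2, 3, 4}: w = 23 > 21, infeasible
Best feasible subset: items [1, 2, 4]
Total weight: 19 <= 21, total value: 21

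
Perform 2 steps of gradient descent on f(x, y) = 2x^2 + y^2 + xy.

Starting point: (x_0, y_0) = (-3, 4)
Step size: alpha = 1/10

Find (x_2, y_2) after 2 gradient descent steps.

f(x,y) = 2x^2 + y^2 + xy
grad_x = 4x + 1y, grad_y = 2y + 1x
Step 1: grad = (-8, 5), (-11/5, 7/2)
Step 2: grad = (-53/10, 24/5), (-167/100, 151/50)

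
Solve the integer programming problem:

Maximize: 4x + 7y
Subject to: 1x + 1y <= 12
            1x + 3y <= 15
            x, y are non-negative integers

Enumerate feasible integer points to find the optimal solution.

Constraint 1: 1x + 1y <= 12
Constraint 2: 1x + 3y <= 15
Feasible x range (need y >= 0): 0 <= x <= min(12/1, 15/1) => x in {0, ..., 12}.
Enumerate feasible integer points row by row (the coefficient of y is 7 > 0, so for each x the largest feasible y gives the best value):
  x = 0: y <= min((12 - 1*0)/1, (15 - 1*0)/3) => y in {0, ..., 5}; best 4*0 + 7*5 = 35
  x = 1: y <= min((12 - 1*1)/1, (15 - 1*1)/3) => y in {0, ..., 4}; best 4*1 + 7*4 = 32
  x = 2: y <= min((12 - 1*2)/1, (15 - 1*2)/3) => y in {0, ..., 4}; best 4*2 + 7*4 = 36
  x = 3: y <= min((12 - 1*3)/1, (15 - 1*3)/3) => y in {0, ..., 4}; best 4*3 + 7*4 = 40
  x = 4: y <= min((12 - 1*4)/1, (15 - 1*4)/3) => y in {0, ..., 3}; best 4*4 + 7*3 = 37
  x = 5: y <= min((12 - 1*5)/1, (15 - 1*5)/3) => y in {0, ..., 3}; best 4*5 + 7*3 = 41
  x = 6: y <= min((12 - 1*6)/1, (15 - 1*6)/3) => y in {0, ..., 3}; best 4*6 + 7*3 = 45
  x = 7: y <= min((12 - 1*7)/1, (15 - 1*7)/3) => y in {0, ..., 2}; best 4*7 + 7*2 = 42
  x = 8: y <= min((12 - 1*8)/1, (15 - 1*8)/3) => y in {0, ..., 2}; best 4*8 + 7*2 = 46
  x = 9: y <= min((12 - 1*9)/1, (15 - 1*9)/3) => y in {0, ..., 2}; best 4*9 + 7*2 = 50
  x = 10: y <= min((12 - 1*10)/1, (15 - 1*10)/3) => y in {0, ..., 1}; best 4*10 + 7*1 = 47
  x = 11: y <= min((12 - 1*11)/1, (15 - 1*11)/3) => y in {0, ..., 1}; best 4*11 + 7*1 = 51
  x = 12: y <= min((12 - 1*12)/1, (15 - 1*12)/3) => y in {0}; best 4*12 + 7*0 = 48
The maximum 4x + 7y = 51 is achieved at x = 11, y = 1.
Check: 1*11 + 1*1 = 12 <= 12 and 1*11 + 3*1 = 14 <= 15.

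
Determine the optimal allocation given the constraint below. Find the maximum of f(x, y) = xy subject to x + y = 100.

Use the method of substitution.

Substitute y = 100 - x into f(x,y) = xy:
g(x) = x(100 - x) = 100x - x^2
g'(x) = 100 - 2x = 0  =>  x = 50
y = 100 - 50 = 50
Maximum value = 50 * 50 = 2500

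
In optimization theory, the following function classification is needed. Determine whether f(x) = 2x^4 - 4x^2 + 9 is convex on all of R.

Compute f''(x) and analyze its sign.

f(x) = 2x^4 - 4x^2 + 9
f'(x) = 8x^3 + -8x
f''(x) = 24x^2 + -8
f''(0) = -8 < 0, so not convex near x = 0
Therefore, f is not globally convex on R.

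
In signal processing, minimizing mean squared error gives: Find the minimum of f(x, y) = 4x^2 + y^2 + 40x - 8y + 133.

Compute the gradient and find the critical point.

f(x,y) = 4x^2 + y^2 + 40x - 8y + 133
df/dx = 8x + (40) = 0  =>  x = -5
df/dy = 2y + (-8) = 0  =>  y = 4
f(-5, 4) = 4*(-5)^2 + 1*(4)^2 + 40*(-5) + -8*(4) + 133 = 17
Hessian is diagonal with entries 8, 2 > 0, so this is a minimum.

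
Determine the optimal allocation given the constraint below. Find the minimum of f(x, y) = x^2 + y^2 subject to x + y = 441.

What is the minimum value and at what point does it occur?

Substitute y = 441 - x into f(x,y) = x^2 + y^2:
g(x) = x^2 + (441 - x)^2 = 2x^2 - 882x + 194481
g'(x) = 4x - 882 = 0  =>  x = 441/2
y = 441 - 441/2 = 441/2
Minimum value = (441/2)^2 + (441/2)^2 = 194481/2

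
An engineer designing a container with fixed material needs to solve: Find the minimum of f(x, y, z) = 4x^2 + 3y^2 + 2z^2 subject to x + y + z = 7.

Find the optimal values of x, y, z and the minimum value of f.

Using Lagrange multipliers on f = 4x^2 + 3y^2 + 2z^2 with constraint x + y + z = 7:
Conditions: 2*4*x = lambda, 2*3*y = lambda, 2*2*z = lambda
So x = lambda/8, y = lambda/6, z = lambda/4
Substituting into constraint: lambda * (13/24) = 7
lambda = 168/13
x = 21/13, y = 28/13, z = 42/13
Minimum value = 588/13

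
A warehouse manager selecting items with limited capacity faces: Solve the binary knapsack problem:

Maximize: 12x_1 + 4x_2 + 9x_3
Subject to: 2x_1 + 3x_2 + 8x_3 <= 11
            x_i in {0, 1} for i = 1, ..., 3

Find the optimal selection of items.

Items: item 1 (v=12, w=2), item 2 (v=4, w=3), item 3 (v=9, w=8)
Capacity: 11
Checking all 8 subsets (w = total weight, v = total value):
  {}: w = 0, v = 0
  {1}: w = 2, v = 12
  {2}: w = 3, v = 4
  {3}: w = 8, v = 9
  {1, 2}: w = 5, v = 16
  {1, 3}: w = 10, v = 21
  {2, 3}: w = 11, v = 13
  {1, 2, 3}: w = 13 > 11, infeasible
Best feasible subset: items [1, 3]
Total weight: 10 <= 11, total value: 21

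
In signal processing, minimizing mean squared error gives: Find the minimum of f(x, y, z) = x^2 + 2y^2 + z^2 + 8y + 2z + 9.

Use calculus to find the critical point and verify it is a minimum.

f(x,y,z) = x^2 + 2y^2 + z^2 + 8y + 2z + 9
df/dx = 2x + (0) = 0 => x = 0
df/dy = 4y + (8) = 0 => y = -2
df/dz = 2z + (2) = 0 => z = -1
f(0,-2,-1) = 1*(0)^2 + 2*(-2)^2 + 1*(-1)^2 + 8*(-2) + 2*(-1) + 9 = 0
Hessian is diagonal with entries 2, 4, 2 > 0, confirmed minimum.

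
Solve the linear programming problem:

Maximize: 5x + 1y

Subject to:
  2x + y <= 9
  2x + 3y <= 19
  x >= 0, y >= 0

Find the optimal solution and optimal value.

Feasible vertices: (0, 0), (0, 19/3), (2, 5), (9/2, 0)
Objective 5x + 1y at each:
  (0, 0): 0
  (0, 19/3): 19/3
  (2, 5): 15
  (9/2, 0): 45/2
Maximum is 45/2 at (9/2, 0).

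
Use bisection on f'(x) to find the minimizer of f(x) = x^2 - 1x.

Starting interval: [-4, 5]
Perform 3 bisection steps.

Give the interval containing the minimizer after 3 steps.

Finding critical point of f(x) = x^2 - 1x using bisection on f'(x) = 2x + -1.
f'(x) = 0 when x = 1/2.
Starting interval: [-4, 5]
Step 1: mid = 1/2, f'(mid) = 0, new interval = [1/2, 1/2]
Step 2: mid = 1/2, f'(mid) = 0, new interval = [1/2, 1/2]
Step 3: mid = 1/2, f'(mid) = 0, new interval = [1/2, 1/2]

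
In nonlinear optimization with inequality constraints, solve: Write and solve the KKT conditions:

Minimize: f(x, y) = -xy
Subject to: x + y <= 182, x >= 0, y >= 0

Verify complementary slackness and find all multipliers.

Problem: min -xy s.t. x + y <= 182 (multiplier lambda), x >= 0 (mu_x), y >= 0 (mu_y)
KKT stationarity: -y + lambda - mu_x = 0, -x + lambda - mu_y = 0, with lambda, mu_x, mu_y >= 0
Complementary slackness: lambda*(x + y - 182) = 0, mu_x*x = 0, mu_y*y = 0
If lambda = 0: y = -mu_x <= 0 and x = -mu_y <= 0 force x = y = 0 with f = 0; but x = y = 91 is feasible with f = -8281 < 0, so this is not the minimum. Hence lambda > 0 and x + y = 182.
Try x > 0, y > 0 (so mu_x = mu_y = 0): y = lambda, x = lambda => x = y = lambda
x + y = 182 => 2*lambda = 182 => lambda = 91
x* = y* = 91 > 0, consistent with mu_x = mu_y = 0.
(Any feasible point with x = 0 or y = 0 has f = 0 > -8281, so the minimum is not on those boundaries.)
min(-xy) = -8281 (i.e. max xy = 8281)
Multipliers: lambda = 91, mu_x = 0, mu_y = 0
Complementary slackness: lambda*(x + y - 182) = 91*(91 + 91 - 182) = 0, mu_x*x = 0*91 = 0, mu_y*y = 0*91 = 0. Satisfied.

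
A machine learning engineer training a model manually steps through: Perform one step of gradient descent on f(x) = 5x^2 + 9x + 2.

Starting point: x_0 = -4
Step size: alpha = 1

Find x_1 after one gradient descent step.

f(x) = 5x^2 + 9x + 2
f'(x) = 10x + 9
f'(-4) = 10*-4 + (9) = -31
x_1 = x_0 - alpha * f'(x_0) = -4 - 1 * -31 = 27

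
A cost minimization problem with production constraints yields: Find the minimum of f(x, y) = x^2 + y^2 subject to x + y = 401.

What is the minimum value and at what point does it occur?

Substitute y = 401 - x into f(x,y) = x^2 + y^2:
g(x) = x^2 + (401 - x)^2 = 2x^2 - 802x + 160801
g'(x) = 4x - 802 = 0  =>  x = 401/2
y = 401 - 401/2 = 401/2
Minimum value = (401/2)^2 + (401/2)^2 = 160801/2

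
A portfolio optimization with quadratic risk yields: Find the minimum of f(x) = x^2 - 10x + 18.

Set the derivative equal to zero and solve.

f(x) = x^2 - 10x + 18
f'(x) = 2x + (-10) = 0
x = 10/2 = 5
f(5) = -7
Since f''(x) = 2 > 0, this is a minimum.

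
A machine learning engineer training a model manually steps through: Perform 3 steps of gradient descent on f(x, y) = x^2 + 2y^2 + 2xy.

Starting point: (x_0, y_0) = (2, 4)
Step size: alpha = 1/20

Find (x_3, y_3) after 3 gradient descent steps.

f(x,y) = x^2 + 2y^2 + 2xy
grad_x = 2x + 2y, grad_y = 4y + 2x
Step 1: grad = (12, 20), (7/5, 3)
Step 2: grad = (44/5, 74/5), (24/25, 113/50)
Step 3: grad = (161/25, 274/25), (319/500, 214/125)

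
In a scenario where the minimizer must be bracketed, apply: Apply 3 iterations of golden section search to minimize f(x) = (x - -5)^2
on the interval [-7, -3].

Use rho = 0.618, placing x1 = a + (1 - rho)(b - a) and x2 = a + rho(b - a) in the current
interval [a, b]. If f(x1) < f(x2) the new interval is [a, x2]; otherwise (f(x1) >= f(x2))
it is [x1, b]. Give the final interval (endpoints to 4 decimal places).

Golden section search for min of f(x) = (x - -5)^2 on [-7, -3].
Each step: x1 = a + (1 - rho)(b - a), x2 = a + rho(b - a); if f(x1) < f(x2) keep [a, x2], otherwise keep [x1, b].
Step 1: [-7.0000, -3.0000], x1=-5.4720 (f=0.2228), x2=-4.5280 (f=0.2228); f(x1) = f(x2) (tie, not '<') => keep [-5.4720, -3.0000]
Step 2: [-5.4720, -3.0000], x1=-4.5277 (f=0.2231), x2=-3.9443 (f=1.1145); f(x1) < f(x2) => keep [-5.4720, -3.9443]
Step 3: [-5.4720, -3.9443], x1=-4.8884 (f=0.0125), x2=-4.5279 (f=0.2229); f(x1) < f(x2) => keep [-5.4720, -4.5279]
Final interval: [-5.4720, -4.5279]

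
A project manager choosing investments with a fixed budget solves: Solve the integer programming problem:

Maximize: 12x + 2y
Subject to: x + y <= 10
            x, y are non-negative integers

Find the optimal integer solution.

Objective: 12x + 2y, constraint: x + y <= 10
Coefficient of x is 12 >= coefficient of y is 2, so allocate the entire budget to x.
Optimal: x = 10, y = 0, value = 120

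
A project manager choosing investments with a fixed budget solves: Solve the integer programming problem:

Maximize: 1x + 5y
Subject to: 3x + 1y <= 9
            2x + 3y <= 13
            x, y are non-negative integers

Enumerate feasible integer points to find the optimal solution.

Constraint 1: 3x + 1y <= 9
Constraint 2: 2x + 3y <= 13
Feasible x range (need y >= 0): 0 <= x <= min(9/3, 13/2) => x in {0, ..., 3}.
Enumerate feasible integer points row by row (the coefficient of y is 5 > 0, so for each x the largest feasible y gives the best value):
  x = 0: y <= min((9 - 3*0)/1, (13 - 2*0)/3) => y in {0, ..., 4}; best 1*0 + 5*4 = 20
  x = 1: y <= min((9 - 3*1)/1, (13 - 2*1)/3) => y in {0, ..., 3}; best 1*1 + 5*3 = 16
  x = 2: y <= min((9 - 3*2)/1, (13 - 2*2)/3) => y in {0, ..., 3}; best 1*2 + 5*3 = 17
  x = 3: y <= min((9 - 3*3)/1, (13 - 2*3)/3) => y in {0}; best 1*3 + 5*0 = 3
The maximum 1x + 5y = 20 is achieved at x = 0, y = 4.
Check: 3*0 + 1*4 = 4 <= 9 and 2*0 + 3*4 = 12 <= 13.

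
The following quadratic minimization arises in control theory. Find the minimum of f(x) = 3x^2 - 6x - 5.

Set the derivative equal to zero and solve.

f(x) = 3x^2 - 6x - 5
f'(x) = 6x + (-6) = 0
x = 6/6 = 1
f(1) = -8
Since f''(x) = 6 > 0, this is a minimum.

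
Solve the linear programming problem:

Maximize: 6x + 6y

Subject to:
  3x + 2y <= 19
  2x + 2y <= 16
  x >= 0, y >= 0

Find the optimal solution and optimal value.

Feasible vertices: (0, 0), (0, 8), (3, 5), (19/3, 0)
Objective 6x + 6y at each:
  (0, 0): 0
  (0, 8): 48
  (3, 5): 48
  (19/3, 0): 38
Maximum is 48 at (0, 8).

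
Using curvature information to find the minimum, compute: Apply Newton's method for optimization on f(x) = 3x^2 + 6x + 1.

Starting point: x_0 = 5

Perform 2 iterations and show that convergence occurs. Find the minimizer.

f(x) = 3x^2 + 6x + 1, f'(x) = 6x + (6), f''(x) = 6
Step 1: f'(5) = 36, x_1 = 5 - 36/6 = -1
Step 2: f'(-1) = 0, x_2 = -1 (converged)
Newton's method converges in 1 step for quadratics.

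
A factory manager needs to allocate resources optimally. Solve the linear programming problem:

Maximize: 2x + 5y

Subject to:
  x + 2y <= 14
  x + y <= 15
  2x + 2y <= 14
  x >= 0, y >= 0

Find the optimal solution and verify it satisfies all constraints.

Feasible vertices: (0, 0), (0, 7), (7, 0)
Objective 2x + 5y at each vertex:
  (0, 0): 0
  (0, 7): 35
  (7, 0): 14
Maximum is 35 at (0, 7).
Verify constraints at (x, y) = (0, 7):
  1*0 + 2*7 = 14 <= 14 (active)
  1*0 + 1*7 = 7 <= 15
  2*0 + 2*7 = 14 <= 14 (active)
  x = 0 >= 0, y = 7 >= 0. All constraints satisfied.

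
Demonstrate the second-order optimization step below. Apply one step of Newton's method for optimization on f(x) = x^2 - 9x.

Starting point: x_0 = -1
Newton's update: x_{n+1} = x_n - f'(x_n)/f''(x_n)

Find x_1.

f(x) = x^2 - 9x
f'(x) = 2x + (-9), f''(x) = 2
Newton step: x_1 = x_0 - f'(x_0)/f''(x_0)
f'(-1) = -11
x_1 = -1 - -11/2 = 9/2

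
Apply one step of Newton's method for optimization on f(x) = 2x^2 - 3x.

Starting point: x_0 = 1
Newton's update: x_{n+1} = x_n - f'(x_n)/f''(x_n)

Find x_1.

f(x) = 2x^2 - 3x
f'(x) = 4x + (-3), f''(x) = 4
Newton step: x_1 = x_0 - f'(x_0)/f''(x_0)
f'(1) = 1
x_1 = 1 - 1/4 = 3/4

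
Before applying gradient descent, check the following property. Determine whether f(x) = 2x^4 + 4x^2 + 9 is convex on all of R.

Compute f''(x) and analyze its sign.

f(x) = 2x^4 + 4x^2 + 9
f'(x) = 8x^3 + 8x
f''(x) = 24x^2 + 8
f''(x) = 24x^2 + 8 >= 8 > 0 for all x
Therefore, f is convex on R.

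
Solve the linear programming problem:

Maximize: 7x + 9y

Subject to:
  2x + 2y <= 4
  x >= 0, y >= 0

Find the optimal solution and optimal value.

The feasible region has vertices at [(0, 0), (2, 0), (0, 2)].
Checking objective 7x + 9y at each vertex:
  (0, 0): 7*0 + 9*0 = 0
  (2, 0): 7*2 + 9*0 = 14
  (0, 2): 7*0 + 9*2 = 18
Maximum is 18 at (0, 2).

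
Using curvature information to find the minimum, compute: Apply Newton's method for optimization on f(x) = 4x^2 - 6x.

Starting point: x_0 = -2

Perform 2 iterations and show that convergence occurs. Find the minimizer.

f(x) = 4x^2 - 6x, f'(x) = 8x + (-6), f''(x) = 8
Step 1: f'(-2) = -22, x_1 = -2 - -22/8 = 3/4
Step 2: f'(3/4) = 0, x_2 = 3/4 (converged)
Newton's method converges in 1 step for quadratics.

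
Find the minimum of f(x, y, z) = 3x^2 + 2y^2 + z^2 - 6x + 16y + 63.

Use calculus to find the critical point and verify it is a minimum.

f(x,y,z) = 3x^2 + 2y^2 + z^2 - 6x + 16y + 63
df/dx = 6x + (-6) = 0 => x = 1
df/dy = 4y + (16) = 0 => y = -4
df/dz = 2z + (0) = 0 => z = 0
f(1,-4,0) = 3*(1)^2 + 2*(-4)^2 + 1*(0)^2 + -6*(1) + 16*(-4) + 63 = 28
Hessian is diagonal with entries 6, 4, 2 > 0, confirmed minimum.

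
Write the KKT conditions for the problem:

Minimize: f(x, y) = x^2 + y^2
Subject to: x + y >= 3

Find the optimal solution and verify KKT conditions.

KKT conditions for min x^2 + y^2 s.t. x + y >= 3:
Stationarity: 2x = mu, 2y = mu
So x = y = mu/2.
Complementary slackness: mu*(x + y - 3) = 0
Primal feasibility: x + y >= 3; dual feasibility: mu >= 0
If mu = 0 then x = y = 0, but 0 + 0 < 3 is infeasible, so the constraint is active.
Constraint active: x + y = 2*(mu/2) = 3 => mu = 3
x = y = 3/2, f = 9/2
Verify: stationarity 2*(3/2) = 3 = mu; primal 3/2 + 3/2 = 3 >= 3; dual mu = 3 >= 0; complementary slackness 3*(3 - 3) = 0. All KKT conditions hold.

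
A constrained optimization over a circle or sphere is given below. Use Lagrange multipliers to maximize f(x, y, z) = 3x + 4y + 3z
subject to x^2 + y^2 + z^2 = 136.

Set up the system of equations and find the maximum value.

Lagrange conditions: 3 = 2*lambda*x, 4 = 2*lambda*y, 3 = 2*lambda*z
So x:3 = y:4 = z:3, i.e. x = 3t, y = 4t, z = 3t
Constraint: t^2*(3^2 + 4^2 + 3^2) = 136
  t^2 * 34 = 136  =>  t = sqrt(4)
Maximum = 3*3t + 4*4t + 3*3t = 34*sqrt(4) = 68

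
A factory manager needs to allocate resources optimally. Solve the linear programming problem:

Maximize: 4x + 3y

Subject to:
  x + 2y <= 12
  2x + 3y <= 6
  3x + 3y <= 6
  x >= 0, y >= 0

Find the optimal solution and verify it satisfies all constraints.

Feasible vertices: (0, 0), (0, 2), (2, 0)
Objective 4x + 3y at each vertex:
  (0, 0): 0
  (0, 2): 6
  (2, 0): 8
Maximum is 8 at (2, 0).
Verify constraints at (x, y) = (2, 0):
  1*2 + 2*0 = 2 <= 12
  2*2 + 3*0 = 4 <= 6
  3*2 + 3*0 = 6 <= 6 (active)
  x = 2 >= 0, y = 0 >= 0. All constraints satisfied.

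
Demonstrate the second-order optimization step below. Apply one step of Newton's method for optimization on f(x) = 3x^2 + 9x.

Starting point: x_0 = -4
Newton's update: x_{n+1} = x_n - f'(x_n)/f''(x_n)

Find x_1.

f(x) = 3x^2 + 9x
f'(x) = 6x + (9), f''(x) = 6
Newton step: x_1 = x_0 - f'(x_0)/f''(x_0)
f'(-4) = -15
x_1 = -4 - -15/6 = -3/2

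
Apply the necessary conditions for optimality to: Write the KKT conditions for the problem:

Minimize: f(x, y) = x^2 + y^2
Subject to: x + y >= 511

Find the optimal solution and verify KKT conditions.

KKT conditions for min x^2 + y^2 s.t. x + y >= 511:
Stationarity: 2x = mu, 2y = mu
So x = y = mu/2.
Complementary slackness: mu*(x + y - 511) = 0
Primal feasibility: x + y >= 511; dual feasibility: mu >= 0
If mu = 0 then x = y = 0, but 0 + 0 < 511 is infeasible, so the constraint is active.
Constraint active: x + y = 2*(mu/2) = 511 => mu = 511
x = y = 511/2, f = 261121/2
Verify: stationarity 2*(511/2) = 511 = mu; primal 511/2 + 511/2 = 511 >= 511; dual mu = 511 >= 0; complementary slackness 511*(511 - 511) = 0. All KKT conditions hold.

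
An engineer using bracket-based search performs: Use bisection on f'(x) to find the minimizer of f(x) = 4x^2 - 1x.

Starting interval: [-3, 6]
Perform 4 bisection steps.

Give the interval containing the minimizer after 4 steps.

Finding critical point of f(x) = 4x^2 - 1x using bisection on f'(x) = 8x + -1.
f'(x) = 0 when x = 1/8.
Starting interval: [-3, 6]
Step 1: mid = 3/2, f'(mid) = 11, new interval = [-3, 3/2]
Step 2: mid = -3/4, f'(mid) = -7, new interval = [-3/4, 3/2]
Step 3: mid = 3/8, f'(mid) = 2, new interval = [-3/4, 3/8]
Step 4: mid = -3/16, f'(mid) = -5/2, new interval = [-3/16, 3/8]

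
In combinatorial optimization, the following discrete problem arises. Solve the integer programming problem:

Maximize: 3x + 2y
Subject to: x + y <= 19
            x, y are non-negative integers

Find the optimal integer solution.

Objective: 3x + 2y, constraint: x + y <= 19
Coefficient of x is 3 >= coefficient of y is 2, so allocate the entire budget to x.
Optimal: x = 19, y = 0, value = 57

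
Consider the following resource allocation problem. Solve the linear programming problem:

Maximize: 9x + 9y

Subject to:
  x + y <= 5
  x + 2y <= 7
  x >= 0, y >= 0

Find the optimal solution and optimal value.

Feasible vertices: (0, 0), (0, 7/2), (3, 2), (5, 0)
Objective 9x + 9y at each:
  (0, 0): 0
  (0, 7/2): 63/2
  (3, 2): 45
  (5, 0): 45
Maximum is 45 at (3, 2).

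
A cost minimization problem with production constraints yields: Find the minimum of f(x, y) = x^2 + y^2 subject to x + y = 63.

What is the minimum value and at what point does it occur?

Substitute y = 63 - x into f(x,y) = x^2 + y^2:
g(x) = x^2 + (63 - x)^2 = 2x^2 - 126x + 3969
g'(x) = 4x - 126 = 0  =>  x = 63/2
y = 63 - 63/2 = 63/2
Minimum value = (63/2)^2 + (63/2)^2 = 3969/2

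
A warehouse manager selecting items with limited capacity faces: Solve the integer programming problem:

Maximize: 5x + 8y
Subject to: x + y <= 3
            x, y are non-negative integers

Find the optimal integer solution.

Objective: 5x + 8y, constraint: x + y <= 3
Coefficient of y is 8 > coefficient of x is 5, so allocate the entire budget to y.
Optimal: x = 0, y = 3, value = 24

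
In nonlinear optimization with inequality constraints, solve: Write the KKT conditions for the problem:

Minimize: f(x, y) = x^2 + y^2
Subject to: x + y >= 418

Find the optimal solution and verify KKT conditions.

KKT conditions for min x^2 + y^2 s.t. x + y >= 418:
Stationarity: 2x = mu, 2y = mu
So x = y = mu/2.
Complementary slackness: mu*(x + y - 418) = 0
Primal feasibility: x + y >= 418; dual feasibility: mu >= 0
If mu = 0 then x = y = 0, but 0 + 0 < 418 is infeasible, so the constraint is active.
Constraint active: x + y = 2*(mu/2) = 418 => mu = 418
x = y = 209, f = 87362
Verify: stationarity 2*209 = 418 = mu; primal 209 + 209 = 418 >= 418; dual mu = 418 >= 0; complementary slackness 418*(418 - 418) = 0. All KKT conditions hold.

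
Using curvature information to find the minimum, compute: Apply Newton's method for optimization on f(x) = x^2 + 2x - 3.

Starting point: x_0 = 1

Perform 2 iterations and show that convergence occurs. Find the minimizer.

f(x) = x^2 + 2x - 3, f'(x) = 2x + (2), f''(x) = 2
Step 1: f'(1) = 4, x_1 = 1 - 4/2 = -1
Step 2: f'(-1) = 0, x_2 = -1 (converged)
Newton's method converges in 1 step for quadratics.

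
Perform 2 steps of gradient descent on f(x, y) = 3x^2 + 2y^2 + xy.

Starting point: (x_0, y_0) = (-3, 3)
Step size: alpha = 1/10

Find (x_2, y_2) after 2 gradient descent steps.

f(x,y) = 3x^2 + 2y^2 + xy
grad_x = 6x + 1y, grad_y = 4y + 1x
Step 1: grad = (-15, 9), (-3/2, 21/10)
Step 2: grad = (-69/10, 69/10), (-81/100, 141/100)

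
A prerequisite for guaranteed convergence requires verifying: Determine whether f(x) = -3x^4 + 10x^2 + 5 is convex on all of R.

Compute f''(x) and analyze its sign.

f(x) = -3x^4 + 10x^2 + 5
f'(x) = -12x^3 + 20x
f''(x) = -36x^2 + 20
f''(x) = -36x^2 + 20 -> -inf as |x| -> inf
Therefore, f is not globally convex on R.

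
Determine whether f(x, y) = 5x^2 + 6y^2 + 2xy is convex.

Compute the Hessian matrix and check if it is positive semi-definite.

f(x,y) = 5x^2 + 6y^2 + 2xy
Hessian H = [[10, 2], [2, 12]]
trace(H) = 22, det(H) = 116
Eigenvalues: (22 +/- sqrt(20)) / 2 = 13.24, 8.764
Since both eigenvalues > 0, f is convex.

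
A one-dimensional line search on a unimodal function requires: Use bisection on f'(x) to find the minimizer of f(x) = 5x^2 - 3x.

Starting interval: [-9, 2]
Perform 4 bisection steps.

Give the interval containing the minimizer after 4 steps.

Finding critical point of f(x) = 5x^2 - 3x using bisection on f'(x) = 10x + -3.
f'(x) = 0 when x = 3/10.
Starting interval: [-9, 2]
Step 1: mid = -7/2, f'(mid) = -38, new interval = [-7/2, 2]
Step 2: mid = -3/4, f'(mid) = -21/2, new interval = [-3/4, 2]
Step 3: mid = 5/8, f'(mid) = 13/4, new interval = [-3/4, 5/8]
Step 4: mid = -1/16, f'(mid) = -29/8, new interval = [-1/16, 5/8]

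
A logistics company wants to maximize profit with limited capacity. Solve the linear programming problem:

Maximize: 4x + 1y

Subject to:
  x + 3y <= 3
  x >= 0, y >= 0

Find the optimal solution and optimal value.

The feasible region has vertices at [(0, 0), (3, 0), (0, 1)].
Checking objective 4x + 1y at each vertex:
  (0, 0): 4*0 + 1*0 = 0
  (3, 0): 4*3 + 1*0 = 12
  (0, 1): 4*0 + 1*1 = 1
Maximum is 12 at (3, 0).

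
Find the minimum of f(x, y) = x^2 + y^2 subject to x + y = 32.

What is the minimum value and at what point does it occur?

Substitute y = 32 - x into f(x,y) = x^2 + y^2:
g(x) = x^2 + (32 - x)^2 = 2x^2 - 64x + 1024
g'(x) = 4x - 64 = 0  =>  x = 16
y = 32 - 16 = 16
Minimum value = 16^2 + 16^2 = 512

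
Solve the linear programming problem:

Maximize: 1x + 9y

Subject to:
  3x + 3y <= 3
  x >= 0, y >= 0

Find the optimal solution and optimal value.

The feasible region has vertices at [(0, 0), (1, 0), (0, 1)].
Checking objective 1x + 9y at each vertex:
  (0, 0): 1*0 + 9*0 = 0
  (1, 0): 1*1 + 9*0 = 1
  (0, 1): 1*0 + 9*1 = 9
Maximum is 9 at (0, 1).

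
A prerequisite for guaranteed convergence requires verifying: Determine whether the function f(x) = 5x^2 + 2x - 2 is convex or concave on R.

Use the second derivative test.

f(x) = 5x^2 + 2x - 2
f'(x) = 10x + 2
f''(x) = 10
Since f''(x) = 10 > 0 for all x, f is convex on R.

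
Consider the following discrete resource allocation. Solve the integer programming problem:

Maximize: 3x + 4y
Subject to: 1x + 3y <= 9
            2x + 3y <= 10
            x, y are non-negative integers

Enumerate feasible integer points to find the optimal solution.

Constraint 1: 1x + 3y <= 9
Constraint 2: 2x + 3y <= 10
Feasible x range (need y >= 0): 0 <= x <= min(9/1, 10/2) => x in {0, ..., 5}.
Enumerate feasible integer points row by row (the coefficient of y is 4 > 0, so for each x the largest feasible y gives the best value):
  x = 0: y <= min((9 - 1*0)/3, (10 - 2*0)/3) => y in {0, ..., 3}; best 3*0 + 4*3 = 12
  x = 1: y <= min((9 - 1*1)/3, (10 - 2*1)/3) => y in {0, ..., 2}; best 3*1 + 4*2 = 11
  x = 2: y <= min((9 - 1*2)/3, (10 - 2*2)/3) => y in {0, ..., 2}; best 3*2 + 4*2 = 14
  x = 3: y <= min((9 - 1*3)/3, (10 - 2*3)/3) => y in {0, ..., 1}; best 3*3 + 4*1 = 13
  x = 4: y <= min((9 - 1*4)/3, (10 - 2*4)/3) => y in {0}; best 3*4 + 4*0 = 12
  x = 5: y <= min((9 - 1*5)/3, (10 - 2*5)/3) => y in {0}; best 3*5 + 4*0 = 15
The maximum 3x + 4y = 15 is achieved at x = 5, y = 0.
Check: 1*5 + 3*0 = 5 <= 9 and 2*5 + 3*0 = 10 <= 10.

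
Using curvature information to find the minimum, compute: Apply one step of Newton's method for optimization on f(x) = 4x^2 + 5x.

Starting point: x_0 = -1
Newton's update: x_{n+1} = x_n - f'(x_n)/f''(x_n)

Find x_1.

f(x) = 4x^2 + 5x
f'(x) = 8x + (5), f''(x) = 8
Newton step: x_1 = x_0 - f'(x_0)/f''(x_0)
f'(-1) = -3
x_1 = -1 - -3/8 = -5/8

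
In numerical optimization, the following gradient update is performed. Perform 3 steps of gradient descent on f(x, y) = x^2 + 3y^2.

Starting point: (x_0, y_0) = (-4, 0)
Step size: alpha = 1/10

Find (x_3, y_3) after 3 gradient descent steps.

f(x,y) = x^2 + 3y^2
grad_x = 2x + 0y, grad_y = 6y + 0x
Step 1: grad = (-8, 0), (-16/5, 0)
Step 2: grad = (-32/5, 0), (-64/25, 0)
Step 3: grad = (-128/25, 0), (-256/125, 0)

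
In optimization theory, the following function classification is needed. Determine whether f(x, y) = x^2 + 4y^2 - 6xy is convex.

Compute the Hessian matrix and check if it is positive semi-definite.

f(x,y) = x^2 + 4y^2 - 6xy
Hessian H = [[2, -6], [-6, 8]]
trace(H) = 10, det(H) = -20
Eigenvalues: (10 +/- sqrt(180)) / 2 = 11.71, -1.708
Since not both eigenvalues positive, f is neither convex nor concave.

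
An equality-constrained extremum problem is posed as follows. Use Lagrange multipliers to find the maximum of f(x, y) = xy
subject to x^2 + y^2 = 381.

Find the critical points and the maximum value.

Lagrange conditions: y = 2*lambda*x and x = 2*lambda*y
If x = 0 then y = 0, violating the constraint, so x, y != 0.
Dividing: y/x = x/y => x^2 = y^2 => y = x or y = -x
Constraint: 2x^2 = 381 => x^2 = 381/2 => x = +/-sqrt(381/2)
Critical points: (sqrt(381/2), sqrt(381/2)), (-sqrt(381/2), -sqrt(381/2)), (sqrt(381/2), -sqrt(381/2)), (-sqrt(381/2), sqrt(381/2))
  y = x:  xy = x^2 = 381/2  at (sqrt(381/2), sqrt(381/2)) and (-sqrt(381/2), -sqrt(381/2))
  y = -x: xy = -x^2 = -381/2 at (sqrt(381/2), -sqrt(381/2)) and (-sqrt(381/2), sqrt(381/2))
Maximum xy = 381/2 at (sqrt(381/2), sqrt(381/2)) and (-sqrt(381/2), -sqrt(381/2))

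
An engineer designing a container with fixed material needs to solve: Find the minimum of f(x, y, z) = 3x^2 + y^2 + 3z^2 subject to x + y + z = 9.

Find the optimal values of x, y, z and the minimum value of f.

Using Lagrange multipliers on f = 3x^2 + y^2 + 3z^2 with constraint x + y + z = 9:
Conditions: 2*3*x = lambda, 2*1*y = lambda, 2*3*z = lambda
So x = lambda/6, y = lambda/2, z = lambda/6
Substituting into constraint: lambda * (5/6) = 9
lambda = 54/5
x = 9/5, y = 27/5, z = 9/5
Minimum value = 243/5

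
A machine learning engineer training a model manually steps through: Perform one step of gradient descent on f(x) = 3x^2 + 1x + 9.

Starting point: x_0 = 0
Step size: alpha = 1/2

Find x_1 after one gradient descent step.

f(x) = 3x^2 + 1x + 9
f'(x) = 6x + 1
f'(0) = 6*0 + (1) = 1
x_1 = x_0 - alpha * f'(x_0) = 0 - 1/2 * 1 = -1/2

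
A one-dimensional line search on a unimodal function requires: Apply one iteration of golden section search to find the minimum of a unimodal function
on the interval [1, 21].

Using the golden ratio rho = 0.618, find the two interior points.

Golden section search on [1, 21].
Golden ratio rho = 0.618 (approx).
Interior points:
  x_1 = 1 + (1-0.618)*20 = 8.6400
  x_2 = 1 + 0.618*20 = 13.3600
Compare f(x_1) and f(x_2) to determine which subinterval to keep.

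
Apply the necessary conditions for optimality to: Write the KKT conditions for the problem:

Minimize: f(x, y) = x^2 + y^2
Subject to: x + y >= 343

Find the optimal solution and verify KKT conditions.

KKT conditions for min x^2 + y^2 s.t. x + y >= 343:
Stationarity: 2x = mu, 2y = mu
So x = y = mu/2.
Complementary slackness: mu*(x + y - 343) = 0
Primal feasibility: x + y >= 343; dual feasibility: mu >= 0
If mu = 0 then x = y = 0, but 0 + 0 < 343 is infeasible, so the constraint is active.
Constraint active: x + y = 2*(mu/2) = 343 => mu = 343
x = y = 343/2, f = 117649/2
Verify: stationarity 2*(343/2) = 343 = mu; primal 343/2 + 343/2 = 343 >= 343; dual mu = 343 >= 0; complementary slackness 343*(343 - 343) = 0. All KKT conditions hold.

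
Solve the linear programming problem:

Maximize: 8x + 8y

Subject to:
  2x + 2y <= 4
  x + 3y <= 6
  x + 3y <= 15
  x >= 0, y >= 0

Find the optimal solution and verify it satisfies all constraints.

Feasible vertices: (0, 0), (0, 2), (2, 0)
Objective 8x + 8y at each vertex:
  (0, 0): 0
  (0, 2): 16
  (2, 0): 16
Maximum is 16 at (0, 2).
Verify constraints at (x, y) = (0, 2):
  2*0 + 2*2 = 4 <= 4 (active)
  1*0 + 3*2 = 6 <= 6 (active)
  1*0 + 3*2 = 6 <= 15
  x = 0 >= 0, y = 2 >= 0. All constraints satisfied.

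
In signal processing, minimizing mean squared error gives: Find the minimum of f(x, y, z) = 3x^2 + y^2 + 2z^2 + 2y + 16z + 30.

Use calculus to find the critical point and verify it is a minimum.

f(x,y,z) = 3x^2 + y^2 + 2z^2 + 2y + 16z + 30
df/dx = 6x + (0) = 0 => x = 0
df/dy = 2y + (2) = 0 => y = -1
df/dz = 4z + (16) = 0 => z = -4
f(0,-1,-4) = 3*(0)^2 + 1*(-1)^2 + 2*(-4)^2 + 2*(-1) + 16*(-4) + 30 = -3
Hessian is diagonal with entries 6, 2, 4 > 0, confirmed minimum.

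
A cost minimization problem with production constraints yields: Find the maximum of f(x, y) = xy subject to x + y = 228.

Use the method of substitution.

Substitute y = 228 - x into f(x,y) = xy:
g(x) = x(228 - x) = 228x - x^2
g'(x) = 228 - 2x = 0  =>  x = 114
y = 228 - 114 = 114
Maximum value = 114 * 114 = 12996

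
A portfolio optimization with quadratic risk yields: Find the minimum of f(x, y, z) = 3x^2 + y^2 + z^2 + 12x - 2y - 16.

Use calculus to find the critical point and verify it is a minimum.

f(x,y,z) = 3x^2 + y^2 + z^2 + 12x - 2y - 16
df/dx = 6x + (12) = 0 => x = -2
df/dy = 2y + (-2) = 0 => y = 1
df/dz = 2z + (0) = 0 => z = 0
f(-2,1,0) = 3*(-2)^2 + 1*(1)^2 + 1*(0)^2 + 12*(-2) + -2*(1) + -16 = -29
Hessian is diagonal with entries 6, 2, 2 > 0, confirmed minimum.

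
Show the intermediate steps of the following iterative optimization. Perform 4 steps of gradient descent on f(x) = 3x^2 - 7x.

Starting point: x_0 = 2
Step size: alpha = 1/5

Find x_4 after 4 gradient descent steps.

f(x) = 3x^2 - 7x, f'(x) = 6x + (-7)
Step 1: f'(2) = 5, x_1 = 2 - 1/5 * 5 = 1
Step 2: f'(1) = -1, x_2 = 1 - 1/5 * -1 = 6/5
Step 3: f'(6/5) = 1/5, x_3 = 6/5 - 1/5 * 1/5 = 29/25
Step 4: f'(29/25) = -1/25, x_4 = 29/25 - 1/5 * -1/25 = 146/125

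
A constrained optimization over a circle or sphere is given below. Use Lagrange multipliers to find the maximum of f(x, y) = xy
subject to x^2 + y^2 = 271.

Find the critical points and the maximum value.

Lagrange conditions: y = 2*lambda*x and x = 2*lambda*y
If x = 0 then y = 0, violating the constraint, so x, y != 0.
Dividing: y/x = x/y => x^2 = y^2 => y = x or y = -x
Constraint: 2x^2 = 271 => x^2 = 271/2 => x = +/-sqrt(271/2)
Critical points: (sqrt(271/2), sqrt(271/2)), (-sqrt(271/2), -sqrt(271/2)), (sqrt(271/2), -sqrt(271/2)), (-sqrt(271/2), sqrt(271/2))
  y = x:  xy = x^2 = 271/2  at (sqrt(271/2), sqrt(271/2)) and (-sqrt(271/2), -sqrt(271/2))
  y = -x: xy = -x^2 = -271/2 at (sqrt(271/2), -sqrt(271/2)) and (-sqrt(271/2), sqrt(271/2))
Maximum xy = 271/2 at (sqrt(271/2), sqrt(271/2)) and (-sqrt(271/2), -sqrt(271/2))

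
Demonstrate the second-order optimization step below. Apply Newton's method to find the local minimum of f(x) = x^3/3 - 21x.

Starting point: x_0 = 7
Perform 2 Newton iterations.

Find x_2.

f(x) = x^3/3 - 21x
f'(x) = x^2 - 21, f''(x) = 2x
Newton update: x_{n+1} = x_n - (x_n^2 - 21)/(2*x_n)
Step 1: x_0 = 7, f'=28, f''=14, x_1 = 5
Step 2: x_1 = 5, f'=4, f''=10, x_2 = 23/5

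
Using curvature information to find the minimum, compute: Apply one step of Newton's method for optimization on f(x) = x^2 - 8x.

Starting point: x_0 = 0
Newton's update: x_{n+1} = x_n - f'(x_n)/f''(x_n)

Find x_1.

f(x) = x^2 - 8x
f'(x) = 2x + (-8), f''(x) = 2
Newton step: x_1 = x_0 - f'(x_0)/f''(x_0)
f'(0) = -8
x_1 = 0 - -8/2 = 4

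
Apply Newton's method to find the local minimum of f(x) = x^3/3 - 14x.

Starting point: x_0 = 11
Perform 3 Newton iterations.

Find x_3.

f(x) = x^3/3 - 14x
f'(x) = x^2 - 14, f''(x) = 2x
Newton update: x_{n+1} = x_n - (x_n^2 - 14)/(2*x_n)
Step 1: x_0 = 11, f'=107, f''=22, x_1 = 135/22
Step 2: x_1 = 135/22, f'=11449/484, f''=135/11, x_2 = 25001/5940
Step 3: x_2 = 25001/5940, f'=131079601/35283600, f''=25001/2970, x_3 = 1119020401/297011880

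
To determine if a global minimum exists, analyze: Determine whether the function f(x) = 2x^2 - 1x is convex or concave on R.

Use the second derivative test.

f(x) = 2x^2 - 1x
f'(x) = 4x - 1
f''(x) = 4
Since f''(x) = 4 > 0 for all x, f is convex on R.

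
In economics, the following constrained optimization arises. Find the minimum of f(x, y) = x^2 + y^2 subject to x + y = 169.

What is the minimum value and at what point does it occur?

Substitute y = 169 - x into f(x,y) = x^2 + y^2:
g(x) = x^2 + (169 - x)^2 = 2x^2 - 338x + 28561
g'(x) = 4x - 338 = 0  =>  x = 169/2
y = 169 - 169/2 = 169/2
Minimum value = (169/2)^2 + (169/2)^2 = 28561/2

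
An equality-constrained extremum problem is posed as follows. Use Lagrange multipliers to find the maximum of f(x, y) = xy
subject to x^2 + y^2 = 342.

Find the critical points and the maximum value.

Lagrange conditions: y = 2*lambda*x and x = 2*lambda*y
If x = 0 then y = 0, violating the constraint, so x, y != 0.
Dividing: y/x = x/y => x^2 = y^2 => y = x or y = -x
Constraint: 2x^2 = 342 => x^2 = 171 => x = +/-sqrt(171)
Critical points: (sqrt(171), sqrt(171)), (-sqrt(171), -sqrt(171)), (sqrt(171), -sqrt(171)), (-sqrt(171), sqrt(171))
  y = x:  xy = x^2 = 171  at (sqrt(171), sqrt(171)) and (-sqrt(171), -sqrt(171))
  y = -x: xy = -x^2 = -171 at (sqrt(171), -sqrt(171)) and (-sqrt(171), sqrt(171))
Maximum xy = 171 at (sqrt(171), sqrt(171)) and (-sqrt(171), -sqrt(171))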